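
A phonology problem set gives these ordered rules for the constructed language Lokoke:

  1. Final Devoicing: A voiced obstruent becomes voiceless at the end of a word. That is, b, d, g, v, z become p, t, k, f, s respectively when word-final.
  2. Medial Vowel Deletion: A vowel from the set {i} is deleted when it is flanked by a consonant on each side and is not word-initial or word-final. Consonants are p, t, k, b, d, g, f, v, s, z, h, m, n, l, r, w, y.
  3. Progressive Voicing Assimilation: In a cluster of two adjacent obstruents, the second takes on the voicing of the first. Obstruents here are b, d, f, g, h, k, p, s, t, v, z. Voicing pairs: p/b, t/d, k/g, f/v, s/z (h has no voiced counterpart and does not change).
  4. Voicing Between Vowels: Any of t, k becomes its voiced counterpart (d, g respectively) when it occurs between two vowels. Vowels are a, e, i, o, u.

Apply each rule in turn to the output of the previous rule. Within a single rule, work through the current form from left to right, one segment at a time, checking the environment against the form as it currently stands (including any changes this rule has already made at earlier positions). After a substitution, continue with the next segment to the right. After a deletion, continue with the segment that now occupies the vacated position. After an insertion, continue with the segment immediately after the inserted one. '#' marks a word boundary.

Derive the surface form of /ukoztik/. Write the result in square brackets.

[ugozdg]

1 Final Devoicing: no change — [ukoztik]
2 Medial Vowel Deletion: [ukoztik] → [ukoztk]
3 Progressive Voicing Assimilation: [ukoztk] → [ukozdg]
4 Voicing Between Vowels: [ukozdg] → [ugozdg]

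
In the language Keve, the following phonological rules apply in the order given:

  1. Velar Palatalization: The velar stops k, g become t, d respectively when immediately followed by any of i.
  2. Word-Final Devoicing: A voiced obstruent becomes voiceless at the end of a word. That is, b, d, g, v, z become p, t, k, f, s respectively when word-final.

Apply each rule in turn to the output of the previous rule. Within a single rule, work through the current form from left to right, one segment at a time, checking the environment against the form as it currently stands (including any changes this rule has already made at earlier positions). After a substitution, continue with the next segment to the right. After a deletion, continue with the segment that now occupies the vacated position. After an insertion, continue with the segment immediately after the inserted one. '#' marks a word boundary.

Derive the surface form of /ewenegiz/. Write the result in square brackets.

[ewenedis]

1 Velar Palatalization: [ewenegiz] → [ewenediz]
2 Word-Final Devoicing: [ewenediz] → [ewenedis]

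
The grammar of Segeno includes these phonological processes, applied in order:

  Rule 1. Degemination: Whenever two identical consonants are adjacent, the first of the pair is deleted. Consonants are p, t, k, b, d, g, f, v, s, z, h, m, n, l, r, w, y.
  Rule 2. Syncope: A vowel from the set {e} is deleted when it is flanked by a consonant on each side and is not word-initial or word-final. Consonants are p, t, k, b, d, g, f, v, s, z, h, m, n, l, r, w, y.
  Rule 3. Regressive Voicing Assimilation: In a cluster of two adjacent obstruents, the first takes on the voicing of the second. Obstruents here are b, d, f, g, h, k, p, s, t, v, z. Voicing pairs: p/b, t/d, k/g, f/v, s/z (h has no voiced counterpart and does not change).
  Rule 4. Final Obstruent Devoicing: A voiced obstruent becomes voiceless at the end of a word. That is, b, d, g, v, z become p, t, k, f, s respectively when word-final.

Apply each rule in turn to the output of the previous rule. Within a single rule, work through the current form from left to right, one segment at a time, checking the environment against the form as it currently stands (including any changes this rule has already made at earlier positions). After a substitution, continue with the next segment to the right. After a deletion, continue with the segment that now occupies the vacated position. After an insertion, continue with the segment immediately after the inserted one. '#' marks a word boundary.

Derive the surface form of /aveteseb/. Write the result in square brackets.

[aftzp]

Rule 1 Degemination: no change — [aveteseb]
Rule 2 Syncope: [aveteseb] → [avtsb]
Rule 3 Regressive Voicing Assimilation: [avtsb] → [aftzb]
Rule 4 Final Obstruent Devoicing: [aftzb] → [aftzp]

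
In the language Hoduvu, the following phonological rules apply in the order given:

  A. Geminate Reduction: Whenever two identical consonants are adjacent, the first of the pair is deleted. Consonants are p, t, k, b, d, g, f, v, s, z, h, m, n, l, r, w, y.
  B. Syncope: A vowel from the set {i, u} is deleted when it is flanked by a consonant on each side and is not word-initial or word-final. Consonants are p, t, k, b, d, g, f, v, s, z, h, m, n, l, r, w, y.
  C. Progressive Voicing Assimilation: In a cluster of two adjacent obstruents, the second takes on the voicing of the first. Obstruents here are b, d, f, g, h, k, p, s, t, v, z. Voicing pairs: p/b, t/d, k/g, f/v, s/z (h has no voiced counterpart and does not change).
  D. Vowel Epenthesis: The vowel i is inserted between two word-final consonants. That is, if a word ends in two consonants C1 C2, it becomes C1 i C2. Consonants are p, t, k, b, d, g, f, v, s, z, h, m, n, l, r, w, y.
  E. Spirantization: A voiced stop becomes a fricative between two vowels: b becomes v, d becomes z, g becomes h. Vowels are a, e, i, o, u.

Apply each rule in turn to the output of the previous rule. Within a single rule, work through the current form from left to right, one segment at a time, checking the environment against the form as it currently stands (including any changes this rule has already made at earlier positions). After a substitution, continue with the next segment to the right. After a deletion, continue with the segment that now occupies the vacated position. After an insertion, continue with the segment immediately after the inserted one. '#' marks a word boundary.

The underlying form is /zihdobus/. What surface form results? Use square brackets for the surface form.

[zhtoviz]

A Geminate Reduction: no change — [zihdobus]
B Syncope: [zihdobus] → [zhdobs]
C Progressive Voicing Assimilation: [zhdobs] → [zhtobz]
D Vowel Epenthesis: [zhtobz] → [zhtobiz]
E Spirantization: [zhtobiz] → [zhtoviz]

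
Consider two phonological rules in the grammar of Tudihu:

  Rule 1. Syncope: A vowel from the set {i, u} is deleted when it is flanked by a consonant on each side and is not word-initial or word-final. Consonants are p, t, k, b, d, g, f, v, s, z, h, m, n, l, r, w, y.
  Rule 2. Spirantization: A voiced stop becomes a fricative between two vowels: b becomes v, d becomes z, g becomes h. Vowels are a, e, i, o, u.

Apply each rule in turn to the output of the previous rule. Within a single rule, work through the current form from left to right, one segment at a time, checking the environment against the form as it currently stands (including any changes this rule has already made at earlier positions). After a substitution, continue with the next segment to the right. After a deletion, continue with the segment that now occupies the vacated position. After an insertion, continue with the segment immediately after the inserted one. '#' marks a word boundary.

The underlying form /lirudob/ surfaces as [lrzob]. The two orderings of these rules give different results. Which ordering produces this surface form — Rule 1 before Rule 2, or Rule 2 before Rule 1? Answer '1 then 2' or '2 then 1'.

2 then 1

Order 1 then 2:
  1 Syncope: [lirudob] → [lrdob]
  2 Spirantization: no change — [lrdob]
  result: [lrdob]
Order 2 then 1:
  2 Spirantization: [lirudob] → [liruzob]
  1 Syncope: [liruzob] → [lrzob]
  result: [lrzob]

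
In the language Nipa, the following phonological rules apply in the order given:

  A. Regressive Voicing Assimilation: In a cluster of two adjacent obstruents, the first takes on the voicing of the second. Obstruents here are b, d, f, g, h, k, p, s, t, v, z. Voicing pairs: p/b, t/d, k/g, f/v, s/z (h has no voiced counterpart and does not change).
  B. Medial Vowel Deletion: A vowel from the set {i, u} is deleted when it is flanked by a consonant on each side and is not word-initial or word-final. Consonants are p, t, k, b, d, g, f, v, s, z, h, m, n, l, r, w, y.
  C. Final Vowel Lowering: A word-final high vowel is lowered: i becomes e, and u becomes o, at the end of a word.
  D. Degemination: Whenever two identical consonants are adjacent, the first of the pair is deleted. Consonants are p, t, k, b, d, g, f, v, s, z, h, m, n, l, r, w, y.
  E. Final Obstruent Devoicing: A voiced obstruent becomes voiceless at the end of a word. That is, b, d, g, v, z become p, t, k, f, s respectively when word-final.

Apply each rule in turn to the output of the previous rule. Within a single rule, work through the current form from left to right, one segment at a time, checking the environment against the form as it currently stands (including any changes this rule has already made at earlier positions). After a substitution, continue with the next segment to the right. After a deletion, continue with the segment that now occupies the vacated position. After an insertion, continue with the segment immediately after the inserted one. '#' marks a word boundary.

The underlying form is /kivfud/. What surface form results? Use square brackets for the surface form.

[kft]

A Regressive Voicing Assimilation: [kivfud] → [kiffud]
B Medial Vowel Deletion: [kiffud] → [kffd]
C Final Vowel Lowering: no change — [kffd]
D Degemination: [kffd] → [kfd]
E Final Obstruent Devoicing: [kfd] → [kft]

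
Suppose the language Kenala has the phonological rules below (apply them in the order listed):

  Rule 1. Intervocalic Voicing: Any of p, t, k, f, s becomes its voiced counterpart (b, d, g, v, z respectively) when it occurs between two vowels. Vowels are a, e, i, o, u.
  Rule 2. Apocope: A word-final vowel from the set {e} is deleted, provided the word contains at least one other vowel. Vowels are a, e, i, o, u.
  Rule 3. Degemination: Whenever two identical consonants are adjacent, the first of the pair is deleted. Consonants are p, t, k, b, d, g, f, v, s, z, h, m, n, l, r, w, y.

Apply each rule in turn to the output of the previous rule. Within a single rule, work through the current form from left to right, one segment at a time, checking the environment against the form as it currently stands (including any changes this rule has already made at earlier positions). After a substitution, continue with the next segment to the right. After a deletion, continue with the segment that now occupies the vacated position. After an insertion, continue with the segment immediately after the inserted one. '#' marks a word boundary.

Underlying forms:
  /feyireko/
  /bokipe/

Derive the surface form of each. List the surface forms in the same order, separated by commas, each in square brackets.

/feyireko/:
  Rule 1 Intervocalic Voicing: [feyireko] → [feyirego]
  Rule 2 Apocope: no change — [feyirego]
  Rule 3 Degemination: no change — [feyirego]
/bokipe/:
  Rule 1 Intervocalic Voicing: [bokipe] → [bogibe]
  Rule 2 Apocope: [bogibe] → [bogib]
  Rule 3 Degemination: no change — [bogib]

[feyirego], [bogib]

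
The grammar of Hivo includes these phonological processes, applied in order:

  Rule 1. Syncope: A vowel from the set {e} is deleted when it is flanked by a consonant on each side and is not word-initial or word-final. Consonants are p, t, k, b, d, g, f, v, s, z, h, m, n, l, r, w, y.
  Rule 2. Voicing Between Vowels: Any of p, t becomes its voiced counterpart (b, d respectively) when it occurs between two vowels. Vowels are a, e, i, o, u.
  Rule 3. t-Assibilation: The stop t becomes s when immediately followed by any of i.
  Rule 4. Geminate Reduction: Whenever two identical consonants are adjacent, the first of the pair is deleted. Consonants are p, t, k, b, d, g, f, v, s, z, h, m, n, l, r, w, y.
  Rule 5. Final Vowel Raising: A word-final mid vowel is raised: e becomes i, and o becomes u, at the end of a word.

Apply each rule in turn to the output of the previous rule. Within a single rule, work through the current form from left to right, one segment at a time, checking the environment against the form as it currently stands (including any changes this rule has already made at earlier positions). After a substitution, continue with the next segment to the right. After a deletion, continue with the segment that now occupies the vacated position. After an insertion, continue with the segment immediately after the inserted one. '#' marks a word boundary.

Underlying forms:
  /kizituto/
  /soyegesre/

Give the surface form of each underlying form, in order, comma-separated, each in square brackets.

[kizidudu], [soygsri]

/kizituto/:
  Rule 1 Syncope: no change — [kizituto]
  Rule 2 Voicing Between Vowels: [kizituto] → [kizidudo]
  Rule 3 t-Assibilation: no change — [kizidudo]
  Rule 4 Geminate Reduction: no change — [kizidudo]
  Rule 5 Final Vowel Raising: [kizidudo] → [kizidudu]
/soyegesre/:
  Rule 1 Syncope: [soyegesre] → [soygsre]
  Rule 2 Voicing Between Vowels: no change — [soygsre]
  Rule 3 t-Assibilation: no change — [soygsre]
  Rule 4 Geminate Reduction: no change — [soygsre]
  Rule 5 Final Vowel Raising: [soygsre] → [soygsri]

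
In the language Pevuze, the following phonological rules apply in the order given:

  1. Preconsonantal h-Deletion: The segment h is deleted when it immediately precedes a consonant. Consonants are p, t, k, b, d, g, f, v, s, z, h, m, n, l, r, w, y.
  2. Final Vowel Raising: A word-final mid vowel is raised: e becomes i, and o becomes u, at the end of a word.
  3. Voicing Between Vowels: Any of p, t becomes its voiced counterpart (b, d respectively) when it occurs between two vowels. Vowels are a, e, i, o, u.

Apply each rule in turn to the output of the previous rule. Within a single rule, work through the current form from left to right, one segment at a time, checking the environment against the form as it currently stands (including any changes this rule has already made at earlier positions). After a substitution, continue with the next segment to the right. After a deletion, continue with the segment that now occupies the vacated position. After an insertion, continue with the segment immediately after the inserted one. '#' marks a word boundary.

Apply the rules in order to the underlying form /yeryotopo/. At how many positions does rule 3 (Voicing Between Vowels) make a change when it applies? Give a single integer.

1 Preconsonantal h-Deletion: no change — [yeryotopo]
2 Final Vowel Raising: [yeryotopo] → [yeryotopu]
3 Voicing Between Vowels: [yeryotopu] → [yeryodobu]
Rule 3 changed 2 position(s).

2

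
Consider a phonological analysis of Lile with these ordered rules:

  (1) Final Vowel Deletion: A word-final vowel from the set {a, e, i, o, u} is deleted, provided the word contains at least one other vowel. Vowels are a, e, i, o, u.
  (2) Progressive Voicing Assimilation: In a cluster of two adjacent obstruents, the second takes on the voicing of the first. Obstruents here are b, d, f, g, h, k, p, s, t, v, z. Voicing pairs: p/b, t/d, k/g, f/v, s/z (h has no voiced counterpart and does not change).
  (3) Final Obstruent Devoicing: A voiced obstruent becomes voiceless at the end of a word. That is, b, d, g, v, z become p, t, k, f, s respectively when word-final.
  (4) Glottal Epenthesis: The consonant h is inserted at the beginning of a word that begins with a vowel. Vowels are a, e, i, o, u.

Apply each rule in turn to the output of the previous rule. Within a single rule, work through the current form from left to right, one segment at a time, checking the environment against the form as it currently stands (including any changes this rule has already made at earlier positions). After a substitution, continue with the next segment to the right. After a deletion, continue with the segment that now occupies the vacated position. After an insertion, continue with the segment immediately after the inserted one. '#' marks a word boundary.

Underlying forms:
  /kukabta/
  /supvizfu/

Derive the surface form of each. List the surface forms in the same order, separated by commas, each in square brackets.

/kukabta/:
  (1) Final Vowel Deletion: [kukabta] → [kukabt]
  (2) Progressive Voicing Assimilation: [kukabt] → [kukabd]
  (3) Final Obstruent Devoicing: [kukabd] → [kukabt]
  (4) Glottal Epenthesis: no change — [kukabt]
/supvizfu/:
  (1) Final Vowel Deletion: [supvizfu] → [supvizf]
  (2) Progressive Voicing Assimilation: [supvizf] → [supfizv]
  (3) Final Obstruent Devoicing: [supfizv] → [supfizf]
  (4) Glottal Epenthesis: no change — [supfizf]

[kukabt], [supfizf]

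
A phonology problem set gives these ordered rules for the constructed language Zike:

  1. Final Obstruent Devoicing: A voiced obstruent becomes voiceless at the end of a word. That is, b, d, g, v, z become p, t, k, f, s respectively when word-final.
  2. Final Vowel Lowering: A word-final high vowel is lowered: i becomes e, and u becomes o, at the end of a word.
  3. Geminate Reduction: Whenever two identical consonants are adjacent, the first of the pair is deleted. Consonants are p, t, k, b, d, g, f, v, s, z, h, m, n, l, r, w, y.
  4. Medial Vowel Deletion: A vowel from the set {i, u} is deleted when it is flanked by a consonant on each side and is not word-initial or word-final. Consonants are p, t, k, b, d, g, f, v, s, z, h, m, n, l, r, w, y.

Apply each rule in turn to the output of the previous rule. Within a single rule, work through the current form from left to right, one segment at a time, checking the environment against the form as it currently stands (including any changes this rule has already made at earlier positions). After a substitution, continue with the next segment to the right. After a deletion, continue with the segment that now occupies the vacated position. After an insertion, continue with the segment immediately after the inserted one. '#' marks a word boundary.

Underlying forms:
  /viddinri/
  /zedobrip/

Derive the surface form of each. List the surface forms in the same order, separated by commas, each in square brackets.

[vdnre], [zedobrp]

/viddinri/:
  1 Final Obstruent Devoicing: no change — [viddinri]
  2 Final Vowel Lowering: [viddinri] → [viddinre]
  3 Geminate Reduction: [viddinre] → [vidinre]
  4 Medial Vowel Deletion: [vidinre] → [vdnre]
/zedobrip/:
  1 Final Obstruent Devoicing: no change — [zedobrip]
  2 Final Vowel Lowering: no change — [zedobrip]
  3 Geminate Reduction: no change — [zedobrip]
  4 Medial Vowel Deletion: [zedobrip] → [zedobrp]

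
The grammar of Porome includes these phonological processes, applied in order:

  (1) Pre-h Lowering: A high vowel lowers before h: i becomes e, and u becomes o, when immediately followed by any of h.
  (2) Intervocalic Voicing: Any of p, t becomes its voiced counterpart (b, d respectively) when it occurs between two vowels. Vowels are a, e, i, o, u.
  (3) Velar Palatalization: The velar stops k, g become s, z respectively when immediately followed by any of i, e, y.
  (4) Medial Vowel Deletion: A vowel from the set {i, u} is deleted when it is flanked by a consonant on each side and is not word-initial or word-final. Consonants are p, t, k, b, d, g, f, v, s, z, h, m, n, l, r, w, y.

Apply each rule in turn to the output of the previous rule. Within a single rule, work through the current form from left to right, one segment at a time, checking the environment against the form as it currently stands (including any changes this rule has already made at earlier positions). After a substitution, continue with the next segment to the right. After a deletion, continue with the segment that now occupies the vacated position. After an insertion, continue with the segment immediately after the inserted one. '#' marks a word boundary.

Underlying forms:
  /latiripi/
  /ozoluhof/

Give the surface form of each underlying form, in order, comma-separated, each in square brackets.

[ladrbi], [ozolohof]

/latiripi/:
  (1) Pre-h Lowering: no change — [latiripi]
  (2) Intervocalic Voicing: [latiripi] → [ladiribi]
  (3) Velar Palatalization: no change — [ladiribi]
  (4) Medial Vowel Deletion: [ladiribi] → [ladrbi]
/ozoluhof/:
  (1) Pre-h Lowering: [ozoluhof] → [ozolohof]
  (2) Intervocalic Voicing: no change — [ozolohof]
  (3) Velar Palatalization: no change — [ozolohof]
  (4) Medial Vowel Deletion: no change — [ozolohof]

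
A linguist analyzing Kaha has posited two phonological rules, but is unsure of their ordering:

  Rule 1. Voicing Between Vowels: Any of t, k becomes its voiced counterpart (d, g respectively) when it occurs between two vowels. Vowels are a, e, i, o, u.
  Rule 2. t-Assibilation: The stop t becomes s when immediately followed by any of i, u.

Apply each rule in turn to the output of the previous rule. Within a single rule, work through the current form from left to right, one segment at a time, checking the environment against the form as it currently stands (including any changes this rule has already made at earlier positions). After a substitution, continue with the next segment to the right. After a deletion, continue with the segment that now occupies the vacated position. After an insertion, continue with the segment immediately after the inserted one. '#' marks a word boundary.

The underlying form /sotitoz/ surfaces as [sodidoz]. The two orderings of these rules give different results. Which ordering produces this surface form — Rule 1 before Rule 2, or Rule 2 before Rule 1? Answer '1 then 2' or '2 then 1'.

Order 1 then 2:
  1 Voicing Between Vowels: [sotitoz] → [sodidoz]
  2 t-Assibilation: no change — [sodidoz]
  result: [sodidoz]
Order 2 then 1:
  2 t-Assibilation: [sotitoz] → [sositoz]
  1 Voicing Between Vowels: [sositoz] → [sosidoz]
  result: [sosidoz]

1 then 2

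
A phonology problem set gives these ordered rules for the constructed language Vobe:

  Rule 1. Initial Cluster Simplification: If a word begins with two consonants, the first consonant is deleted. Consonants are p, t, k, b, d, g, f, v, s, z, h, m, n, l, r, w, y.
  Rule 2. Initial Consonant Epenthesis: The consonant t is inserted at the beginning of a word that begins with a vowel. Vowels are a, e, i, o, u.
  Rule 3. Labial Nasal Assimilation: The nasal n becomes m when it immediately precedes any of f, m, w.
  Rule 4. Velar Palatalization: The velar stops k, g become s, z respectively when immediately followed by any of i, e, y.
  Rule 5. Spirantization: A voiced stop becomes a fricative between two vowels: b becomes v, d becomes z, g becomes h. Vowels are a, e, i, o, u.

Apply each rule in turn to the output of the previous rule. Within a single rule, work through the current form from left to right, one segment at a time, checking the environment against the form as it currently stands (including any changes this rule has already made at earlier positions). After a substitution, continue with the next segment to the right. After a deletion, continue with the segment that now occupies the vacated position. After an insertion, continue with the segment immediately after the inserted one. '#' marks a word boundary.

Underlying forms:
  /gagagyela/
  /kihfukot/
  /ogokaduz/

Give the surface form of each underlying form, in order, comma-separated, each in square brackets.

[gahazyela], [sihfukot], [tohokazuz]

/gagagyela/:
  Rule 1 Initial Cluster Simplification: no change — [gagagyela]
  Rule 2 Initial Consonant Epenthesis: no change — [gagagyela]
  Rule 3 Labial Nasal Assimilation: no change — [gagagyela]
  Rule 4 Velar Palatalization: [gagagyela] → [gagazyela]
  Rule 5 Spirantization: [gagazyela] → [gahazyela]
/kihfukot/:
  Rule 1 Initial Cluster Simplification: no change — [kihfukot]
  Rule 2 Initial Consonant Epenthesis: no change — [kihfukot]
  Rule 3 Labial Nasal Assimilation: no change — [kihfukot]
  Rule 4 Velar Palatalization: [kihfukot] → [sihfukot]
  Rule 5 Spirantization: no change — [sihfukot]
/ogokaduz/:
  Rule 1 Initial Cluster Simplification: no change — [ogokaduz]
  Rule 2 Initial Consonant Epenthesis: [ogokaduz] → [togokaduz]
  Rule 3 Labial Nasal Assimilation: no change — [togokaduz]
  Rule 4 Velar Palatalization: no change — [togokaduz]
  Rule 5 Spirantization: [togokaduz] → [tohokazuz]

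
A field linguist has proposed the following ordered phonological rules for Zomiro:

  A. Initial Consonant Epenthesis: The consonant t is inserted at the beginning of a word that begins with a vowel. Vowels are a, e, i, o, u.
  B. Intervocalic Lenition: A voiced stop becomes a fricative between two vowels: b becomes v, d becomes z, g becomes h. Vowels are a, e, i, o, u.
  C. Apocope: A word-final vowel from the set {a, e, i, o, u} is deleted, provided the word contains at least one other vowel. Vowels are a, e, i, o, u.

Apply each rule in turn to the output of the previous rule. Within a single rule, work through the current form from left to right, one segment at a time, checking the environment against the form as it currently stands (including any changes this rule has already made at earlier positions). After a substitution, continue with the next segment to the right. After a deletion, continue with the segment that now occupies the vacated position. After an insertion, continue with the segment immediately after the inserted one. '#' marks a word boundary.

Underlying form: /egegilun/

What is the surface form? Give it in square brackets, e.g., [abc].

A Initial Consonant Epenthesis: [egegilun] → [tegegilun]
B Intervocalic Lenition: [tegegilun] → [tehehilun]
C Apocope: no change — [tehehilun]

[tehehilun]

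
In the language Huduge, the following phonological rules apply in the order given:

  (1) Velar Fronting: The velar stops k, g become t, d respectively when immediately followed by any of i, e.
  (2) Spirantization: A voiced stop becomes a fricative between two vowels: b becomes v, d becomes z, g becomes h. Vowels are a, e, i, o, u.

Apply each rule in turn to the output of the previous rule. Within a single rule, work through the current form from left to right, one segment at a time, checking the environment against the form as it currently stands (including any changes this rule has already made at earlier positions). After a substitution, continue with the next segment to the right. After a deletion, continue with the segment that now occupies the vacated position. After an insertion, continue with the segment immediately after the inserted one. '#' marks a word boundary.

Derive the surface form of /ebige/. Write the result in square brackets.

[evize]

(1) Velar Fronting: [ebige] → [ebide]
(2) Spirantization: [ebide] → [evize]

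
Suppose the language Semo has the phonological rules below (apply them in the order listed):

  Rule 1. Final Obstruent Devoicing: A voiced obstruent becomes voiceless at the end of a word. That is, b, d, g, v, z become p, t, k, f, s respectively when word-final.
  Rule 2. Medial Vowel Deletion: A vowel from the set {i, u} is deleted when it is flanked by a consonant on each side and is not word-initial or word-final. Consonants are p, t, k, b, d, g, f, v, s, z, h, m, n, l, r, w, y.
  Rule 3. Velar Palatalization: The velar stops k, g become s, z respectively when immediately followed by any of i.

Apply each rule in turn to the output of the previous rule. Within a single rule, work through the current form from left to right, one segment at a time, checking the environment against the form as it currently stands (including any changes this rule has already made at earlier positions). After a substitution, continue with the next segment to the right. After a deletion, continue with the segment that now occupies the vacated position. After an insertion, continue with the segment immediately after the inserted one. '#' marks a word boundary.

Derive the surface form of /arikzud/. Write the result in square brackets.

[arkzt]

Rule 1 Final Obstruent Devoicing: [arikzud] → [arikzut]
Rule 2 Medial Vowel Deletion: [arikzut] → [arkzt]
Rule 3 Velar Palatalization: no change — [arkzt]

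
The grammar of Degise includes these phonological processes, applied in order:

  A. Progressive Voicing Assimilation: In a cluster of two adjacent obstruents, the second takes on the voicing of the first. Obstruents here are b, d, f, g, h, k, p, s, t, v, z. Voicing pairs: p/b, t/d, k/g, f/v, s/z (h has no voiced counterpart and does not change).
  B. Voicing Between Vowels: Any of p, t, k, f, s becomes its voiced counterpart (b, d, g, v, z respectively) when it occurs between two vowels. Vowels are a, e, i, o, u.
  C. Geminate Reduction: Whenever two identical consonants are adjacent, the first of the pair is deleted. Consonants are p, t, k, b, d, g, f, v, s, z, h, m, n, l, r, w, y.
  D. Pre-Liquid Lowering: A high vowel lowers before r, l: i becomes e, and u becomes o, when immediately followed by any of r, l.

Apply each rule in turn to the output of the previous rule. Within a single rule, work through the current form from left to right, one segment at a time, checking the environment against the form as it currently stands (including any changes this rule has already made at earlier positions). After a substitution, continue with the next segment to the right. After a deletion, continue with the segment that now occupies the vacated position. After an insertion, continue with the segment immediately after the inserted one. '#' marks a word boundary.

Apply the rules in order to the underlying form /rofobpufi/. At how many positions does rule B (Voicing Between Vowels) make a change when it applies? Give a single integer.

2

A Progressive Voicing Assimilation: [rofobpufi] → [rofobbufi]
B Voicing Between Vowels: [rofobbufi] → [rovobbuvi]
C Geminate Reduction: [rovobbuvi] → [rovobuvi]
D Pre-Liquid Lowering: no change — [rovobuvi]
Rule B changed 2 position(s).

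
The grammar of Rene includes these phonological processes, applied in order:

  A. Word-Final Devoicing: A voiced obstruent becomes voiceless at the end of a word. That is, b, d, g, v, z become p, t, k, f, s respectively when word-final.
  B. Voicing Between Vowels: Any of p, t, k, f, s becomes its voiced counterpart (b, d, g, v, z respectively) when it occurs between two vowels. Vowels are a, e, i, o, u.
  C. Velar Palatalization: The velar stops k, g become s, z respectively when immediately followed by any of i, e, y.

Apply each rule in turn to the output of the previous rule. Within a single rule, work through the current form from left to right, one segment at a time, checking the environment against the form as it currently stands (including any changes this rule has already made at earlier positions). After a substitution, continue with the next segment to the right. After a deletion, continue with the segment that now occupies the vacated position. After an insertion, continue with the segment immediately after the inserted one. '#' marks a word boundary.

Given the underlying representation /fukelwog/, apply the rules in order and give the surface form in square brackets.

[fuzelwok]

A Word-Final Devoicing: [fukelwog] → [fukelwok]
B Voicing Between Vowels: [fukelwok] → [fugelwok]
C Velar Palatalization: [fugelwok] → [fuzelwok]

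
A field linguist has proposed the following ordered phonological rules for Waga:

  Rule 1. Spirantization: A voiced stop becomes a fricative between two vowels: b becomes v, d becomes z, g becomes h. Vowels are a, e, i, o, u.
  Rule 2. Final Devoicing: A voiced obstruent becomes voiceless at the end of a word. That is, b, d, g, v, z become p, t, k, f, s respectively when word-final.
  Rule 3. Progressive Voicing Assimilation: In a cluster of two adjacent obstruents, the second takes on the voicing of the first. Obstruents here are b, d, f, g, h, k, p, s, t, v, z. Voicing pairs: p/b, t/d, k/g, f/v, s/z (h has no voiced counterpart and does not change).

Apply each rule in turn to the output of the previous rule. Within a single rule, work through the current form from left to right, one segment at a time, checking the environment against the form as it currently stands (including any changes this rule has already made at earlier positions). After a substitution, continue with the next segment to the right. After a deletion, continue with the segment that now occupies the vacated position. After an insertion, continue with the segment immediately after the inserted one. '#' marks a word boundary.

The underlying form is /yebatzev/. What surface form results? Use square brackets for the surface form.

Rule 1 Spirantization: [yebatzev] → [yevatzev]
Rule 2 Final Devoicing: [yevatzev] → [yevatzef]
Rule 3 Progressive Voicing Assimilation: [yevatzef] → [yevatsef]

[yevatsef]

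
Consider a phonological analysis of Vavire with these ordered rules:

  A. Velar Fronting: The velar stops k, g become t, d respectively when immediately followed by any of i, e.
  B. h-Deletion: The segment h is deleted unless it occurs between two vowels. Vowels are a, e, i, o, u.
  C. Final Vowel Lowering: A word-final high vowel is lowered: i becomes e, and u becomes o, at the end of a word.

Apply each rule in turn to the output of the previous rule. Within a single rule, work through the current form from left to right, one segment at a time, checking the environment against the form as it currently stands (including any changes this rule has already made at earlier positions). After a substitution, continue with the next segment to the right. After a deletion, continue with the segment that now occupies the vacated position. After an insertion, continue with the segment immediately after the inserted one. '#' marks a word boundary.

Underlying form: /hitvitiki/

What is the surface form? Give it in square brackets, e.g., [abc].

A Velar Fronting: [hitvitiki] → [hitvititi]
B h-Deletion: [hitvititi] → [itvititi]
C Final Vowel Lowering: [itvititi] → [itvitite]

[itvitite]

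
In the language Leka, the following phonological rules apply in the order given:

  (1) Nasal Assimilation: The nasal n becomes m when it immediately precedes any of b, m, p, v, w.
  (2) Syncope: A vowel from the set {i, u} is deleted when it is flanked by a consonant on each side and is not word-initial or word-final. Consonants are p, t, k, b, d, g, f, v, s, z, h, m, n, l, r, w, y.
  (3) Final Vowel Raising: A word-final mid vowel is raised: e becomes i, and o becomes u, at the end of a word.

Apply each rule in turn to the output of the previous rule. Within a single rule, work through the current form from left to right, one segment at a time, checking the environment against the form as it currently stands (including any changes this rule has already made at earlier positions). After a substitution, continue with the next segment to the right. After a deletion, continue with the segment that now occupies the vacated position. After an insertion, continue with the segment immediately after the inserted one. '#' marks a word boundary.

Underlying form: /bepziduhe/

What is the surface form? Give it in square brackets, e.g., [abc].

(1) Nasal Assimilation: no change — [bepziduhe]
(2) Syncope: [bepziduhe] → [bepzdhe]
(3) Final Vowel Raising: [bepzdhe] → [bepzdhi]

[bepzdhi]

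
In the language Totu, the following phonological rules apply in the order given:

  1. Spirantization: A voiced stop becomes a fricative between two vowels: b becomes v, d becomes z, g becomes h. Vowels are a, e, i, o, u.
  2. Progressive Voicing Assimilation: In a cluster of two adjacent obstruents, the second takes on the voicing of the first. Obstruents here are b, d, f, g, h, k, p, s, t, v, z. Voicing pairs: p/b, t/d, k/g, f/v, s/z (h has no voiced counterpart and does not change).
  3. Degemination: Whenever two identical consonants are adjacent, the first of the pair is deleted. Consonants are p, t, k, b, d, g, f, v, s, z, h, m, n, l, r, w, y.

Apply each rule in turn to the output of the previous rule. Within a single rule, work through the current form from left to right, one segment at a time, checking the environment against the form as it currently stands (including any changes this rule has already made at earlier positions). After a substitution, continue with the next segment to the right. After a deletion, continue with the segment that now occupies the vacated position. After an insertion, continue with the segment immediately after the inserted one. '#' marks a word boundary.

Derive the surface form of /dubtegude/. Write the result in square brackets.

1 Spirantization: [dubtegude] → [dubtehuze]
2 Progressive Voicing Assimilation: [dubtehuze] → [dubdehuze]
3 Degemination: no change — [dubdehuze]

[dubdehuze]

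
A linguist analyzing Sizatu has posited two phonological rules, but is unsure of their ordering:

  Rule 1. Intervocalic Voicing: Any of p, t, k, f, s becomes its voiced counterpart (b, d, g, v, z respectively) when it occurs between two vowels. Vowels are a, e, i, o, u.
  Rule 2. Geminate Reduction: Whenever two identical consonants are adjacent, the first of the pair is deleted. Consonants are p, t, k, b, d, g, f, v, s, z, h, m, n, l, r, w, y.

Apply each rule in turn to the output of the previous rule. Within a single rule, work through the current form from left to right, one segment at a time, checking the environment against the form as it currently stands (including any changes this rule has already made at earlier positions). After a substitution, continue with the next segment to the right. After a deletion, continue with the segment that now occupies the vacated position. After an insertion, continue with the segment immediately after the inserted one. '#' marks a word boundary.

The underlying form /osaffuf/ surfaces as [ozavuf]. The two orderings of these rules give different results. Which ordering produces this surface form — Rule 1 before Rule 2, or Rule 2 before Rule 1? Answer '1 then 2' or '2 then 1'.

2 then 1

Order 1 then 2:
  1 Intervocalic Voicing: [osaffuf] → [ozaffuf]
  2 Geminate Reduction: [ozaffuf] → [ozafuf]
  result: [ozafuf]
Order 2 then 1:
  2 Geminate Reduction: [osaffuf] → [osafuf]
  1 Intervocalic Voicing: [osafuf] → [ozavuf]
  result: [ozavuf]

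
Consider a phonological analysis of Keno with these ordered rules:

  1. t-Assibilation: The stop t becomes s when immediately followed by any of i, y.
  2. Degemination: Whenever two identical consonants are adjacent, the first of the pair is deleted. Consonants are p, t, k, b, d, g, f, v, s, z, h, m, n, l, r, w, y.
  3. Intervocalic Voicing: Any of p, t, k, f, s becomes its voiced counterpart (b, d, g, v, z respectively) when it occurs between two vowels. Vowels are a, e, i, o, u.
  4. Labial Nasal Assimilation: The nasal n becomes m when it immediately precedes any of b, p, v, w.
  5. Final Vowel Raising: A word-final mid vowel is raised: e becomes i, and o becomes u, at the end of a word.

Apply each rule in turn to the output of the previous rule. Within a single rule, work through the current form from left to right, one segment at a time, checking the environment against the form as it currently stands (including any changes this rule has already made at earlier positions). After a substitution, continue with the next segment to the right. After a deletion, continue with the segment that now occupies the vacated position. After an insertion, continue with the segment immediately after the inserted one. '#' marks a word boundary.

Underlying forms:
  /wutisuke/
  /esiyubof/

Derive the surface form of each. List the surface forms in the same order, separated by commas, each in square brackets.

/wutisuke/:
  1 t-Assibilation: [wutisuke] → [wusisuke]
  2 Degemination: no change — [wusisuke]
  3 Intervocalic Voicing: [wusisuke] → [wuzizuge]
  4 Labial Nasal Assimilation: no change — [wuzizuge]
  5 Final Vowel Raising: [wuzizuge] → [wuzizugi]
/esiyubof/:
  1 t-Assibilation: no change — [esiyubof]
  2 Degemination: no change — [esiyubof]
  3 Intervocalic Voicing: [esiyubof] → [eziyubof]
  4 Labial Nasal Assimilation: no change — [eziyubof]
  5 Final Vowel Raising: no change — [eziyubof]

[wuzizugi], [eziyubof]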